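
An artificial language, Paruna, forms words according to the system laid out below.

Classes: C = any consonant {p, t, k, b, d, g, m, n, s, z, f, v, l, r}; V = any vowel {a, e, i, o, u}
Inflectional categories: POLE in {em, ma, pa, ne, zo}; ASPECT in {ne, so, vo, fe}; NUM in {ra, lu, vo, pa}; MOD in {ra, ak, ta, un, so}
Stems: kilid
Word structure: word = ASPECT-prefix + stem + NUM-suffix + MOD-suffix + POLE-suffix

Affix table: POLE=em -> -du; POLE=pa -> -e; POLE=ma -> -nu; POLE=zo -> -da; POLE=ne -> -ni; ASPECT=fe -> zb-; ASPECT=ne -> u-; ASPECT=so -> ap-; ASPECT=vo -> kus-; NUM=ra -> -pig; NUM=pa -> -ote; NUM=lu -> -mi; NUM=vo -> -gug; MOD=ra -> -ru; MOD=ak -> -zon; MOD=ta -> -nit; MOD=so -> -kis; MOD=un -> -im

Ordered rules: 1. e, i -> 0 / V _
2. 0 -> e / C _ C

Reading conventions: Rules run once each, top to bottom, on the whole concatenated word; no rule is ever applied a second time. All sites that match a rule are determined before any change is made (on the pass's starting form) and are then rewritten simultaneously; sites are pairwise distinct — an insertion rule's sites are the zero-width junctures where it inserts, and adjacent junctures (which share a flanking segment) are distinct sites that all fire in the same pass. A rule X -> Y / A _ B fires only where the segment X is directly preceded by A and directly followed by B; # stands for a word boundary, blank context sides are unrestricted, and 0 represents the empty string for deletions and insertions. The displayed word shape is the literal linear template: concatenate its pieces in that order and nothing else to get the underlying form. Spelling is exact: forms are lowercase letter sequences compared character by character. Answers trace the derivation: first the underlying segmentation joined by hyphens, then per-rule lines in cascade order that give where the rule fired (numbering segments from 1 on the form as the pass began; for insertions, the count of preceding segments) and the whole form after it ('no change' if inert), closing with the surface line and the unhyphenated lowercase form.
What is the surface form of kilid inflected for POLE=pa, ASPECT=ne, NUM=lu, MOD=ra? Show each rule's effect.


underlying: u-kilid-mi-ru-e
1. e, i -> 0 / V _: fires at position(s) 11: ukilidmiru
2. 0 -> e / C _ C: inserts after position(s) 6: ukilidemiru
surface: ukilidemiru


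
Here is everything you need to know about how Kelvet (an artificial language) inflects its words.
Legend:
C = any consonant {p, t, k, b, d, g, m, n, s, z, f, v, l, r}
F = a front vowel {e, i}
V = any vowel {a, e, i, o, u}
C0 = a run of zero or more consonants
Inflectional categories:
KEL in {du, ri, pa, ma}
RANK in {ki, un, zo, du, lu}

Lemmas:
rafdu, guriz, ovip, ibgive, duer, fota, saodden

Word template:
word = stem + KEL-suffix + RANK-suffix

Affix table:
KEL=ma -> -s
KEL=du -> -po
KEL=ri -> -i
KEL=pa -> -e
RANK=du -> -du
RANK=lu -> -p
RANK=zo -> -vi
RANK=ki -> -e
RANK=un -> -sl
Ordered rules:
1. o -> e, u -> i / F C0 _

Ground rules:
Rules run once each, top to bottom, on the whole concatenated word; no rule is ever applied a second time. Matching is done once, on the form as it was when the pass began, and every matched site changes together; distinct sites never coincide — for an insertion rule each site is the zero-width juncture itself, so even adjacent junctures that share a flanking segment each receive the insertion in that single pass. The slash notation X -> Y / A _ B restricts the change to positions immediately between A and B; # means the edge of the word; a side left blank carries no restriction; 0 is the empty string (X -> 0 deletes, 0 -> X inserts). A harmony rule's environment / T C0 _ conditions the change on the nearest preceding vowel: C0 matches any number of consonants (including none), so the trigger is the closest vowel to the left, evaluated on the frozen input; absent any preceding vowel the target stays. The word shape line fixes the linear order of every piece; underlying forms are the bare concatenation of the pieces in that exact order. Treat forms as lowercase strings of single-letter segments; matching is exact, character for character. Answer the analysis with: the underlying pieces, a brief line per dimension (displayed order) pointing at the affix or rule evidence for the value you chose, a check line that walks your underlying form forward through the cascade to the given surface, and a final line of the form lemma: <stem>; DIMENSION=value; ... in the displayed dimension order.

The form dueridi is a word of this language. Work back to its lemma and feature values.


underlying: duer-i-du
KEL=ri - signalled by the affix -i
RANK=du - signalled by the affix -du
check: dueridu -> dueridi
lemma: duer; KEL=ri; RANK=du


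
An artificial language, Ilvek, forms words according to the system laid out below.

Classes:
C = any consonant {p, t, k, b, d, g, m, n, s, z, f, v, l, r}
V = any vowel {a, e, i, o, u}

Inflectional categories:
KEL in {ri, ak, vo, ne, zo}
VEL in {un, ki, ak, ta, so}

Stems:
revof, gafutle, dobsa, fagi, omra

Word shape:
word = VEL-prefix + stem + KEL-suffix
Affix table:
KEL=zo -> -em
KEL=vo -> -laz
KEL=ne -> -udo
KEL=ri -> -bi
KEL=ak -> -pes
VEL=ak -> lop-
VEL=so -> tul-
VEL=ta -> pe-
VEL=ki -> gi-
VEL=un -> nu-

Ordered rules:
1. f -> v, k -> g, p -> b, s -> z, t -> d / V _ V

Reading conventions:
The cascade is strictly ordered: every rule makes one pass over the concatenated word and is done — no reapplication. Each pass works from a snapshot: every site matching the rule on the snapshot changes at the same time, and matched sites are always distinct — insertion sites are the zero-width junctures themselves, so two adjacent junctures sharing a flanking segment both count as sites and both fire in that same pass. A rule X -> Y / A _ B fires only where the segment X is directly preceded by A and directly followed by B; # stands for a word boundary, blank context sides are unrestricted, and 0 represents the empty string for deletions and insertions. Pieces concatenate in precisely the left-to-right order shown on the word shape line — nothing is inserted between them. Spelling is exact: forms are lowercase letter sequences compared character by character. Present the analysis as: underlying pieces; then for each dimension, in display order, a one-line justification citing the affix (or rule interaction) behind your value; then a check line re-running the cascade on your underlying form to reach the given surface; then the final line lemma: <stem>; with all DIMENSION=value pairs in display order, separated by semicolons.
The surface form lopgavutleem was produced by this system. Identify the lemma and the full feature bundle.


underlying: lop-gafutle-em
KEL=zo - signalled by the affix -em
VEL=ak - signalled by the affix lop-
check: lopgafutleem -> lopgavutleem
lemma: gafutle; KEL=zo; VEL=ak


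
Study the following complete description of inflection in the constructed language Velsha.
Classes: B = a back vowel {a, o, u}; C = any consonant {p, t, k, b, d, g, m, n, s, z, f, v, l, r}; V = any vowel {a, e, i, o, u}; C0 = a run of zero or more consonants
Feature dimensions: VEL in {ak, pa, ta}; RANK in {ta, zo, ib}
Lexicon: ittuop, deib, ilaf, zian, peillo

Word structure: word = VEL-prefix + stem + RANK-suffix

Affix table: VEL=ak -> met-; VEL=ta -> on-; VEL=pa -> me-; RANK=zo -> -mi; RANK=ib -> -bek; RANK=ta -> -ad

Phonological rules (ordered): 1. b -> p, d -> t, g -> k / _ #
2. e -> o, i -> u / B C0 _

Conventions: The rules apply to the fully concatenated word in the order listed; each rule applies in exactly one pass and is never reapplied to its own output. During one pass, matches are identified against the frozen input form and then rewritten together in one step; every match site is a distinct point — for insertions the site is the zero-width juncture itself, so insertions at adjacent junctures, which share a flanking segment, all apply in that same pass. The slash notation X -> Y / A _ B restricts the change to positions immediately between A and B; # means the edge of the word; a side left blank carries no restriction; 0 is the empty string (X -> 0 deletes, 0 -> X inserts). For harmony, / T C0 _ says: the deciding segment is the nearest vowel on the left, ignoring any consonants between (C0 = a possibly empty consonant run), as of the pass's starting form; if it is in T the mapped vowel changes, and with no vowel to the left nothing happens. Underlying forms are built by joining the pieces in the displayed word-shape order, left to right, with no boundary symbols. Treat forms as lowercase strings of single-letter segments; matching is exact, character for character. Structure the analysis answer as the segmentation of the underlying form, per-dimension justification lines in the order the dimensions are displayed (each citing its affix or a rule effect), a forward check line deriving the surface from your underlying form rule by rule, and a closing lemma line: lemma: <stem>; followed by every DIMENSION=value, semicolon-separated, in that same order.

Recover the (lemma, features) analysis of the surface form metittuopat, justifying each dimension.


underlying: met-ittuop-ad
VEL=ak - signalled by the affix met-
RANK=ta - signalled by the affix -ad
check: metittuopad -> metittuopat -> metittuopat
lemma: ittuop; VEL=ak; RANK=ta


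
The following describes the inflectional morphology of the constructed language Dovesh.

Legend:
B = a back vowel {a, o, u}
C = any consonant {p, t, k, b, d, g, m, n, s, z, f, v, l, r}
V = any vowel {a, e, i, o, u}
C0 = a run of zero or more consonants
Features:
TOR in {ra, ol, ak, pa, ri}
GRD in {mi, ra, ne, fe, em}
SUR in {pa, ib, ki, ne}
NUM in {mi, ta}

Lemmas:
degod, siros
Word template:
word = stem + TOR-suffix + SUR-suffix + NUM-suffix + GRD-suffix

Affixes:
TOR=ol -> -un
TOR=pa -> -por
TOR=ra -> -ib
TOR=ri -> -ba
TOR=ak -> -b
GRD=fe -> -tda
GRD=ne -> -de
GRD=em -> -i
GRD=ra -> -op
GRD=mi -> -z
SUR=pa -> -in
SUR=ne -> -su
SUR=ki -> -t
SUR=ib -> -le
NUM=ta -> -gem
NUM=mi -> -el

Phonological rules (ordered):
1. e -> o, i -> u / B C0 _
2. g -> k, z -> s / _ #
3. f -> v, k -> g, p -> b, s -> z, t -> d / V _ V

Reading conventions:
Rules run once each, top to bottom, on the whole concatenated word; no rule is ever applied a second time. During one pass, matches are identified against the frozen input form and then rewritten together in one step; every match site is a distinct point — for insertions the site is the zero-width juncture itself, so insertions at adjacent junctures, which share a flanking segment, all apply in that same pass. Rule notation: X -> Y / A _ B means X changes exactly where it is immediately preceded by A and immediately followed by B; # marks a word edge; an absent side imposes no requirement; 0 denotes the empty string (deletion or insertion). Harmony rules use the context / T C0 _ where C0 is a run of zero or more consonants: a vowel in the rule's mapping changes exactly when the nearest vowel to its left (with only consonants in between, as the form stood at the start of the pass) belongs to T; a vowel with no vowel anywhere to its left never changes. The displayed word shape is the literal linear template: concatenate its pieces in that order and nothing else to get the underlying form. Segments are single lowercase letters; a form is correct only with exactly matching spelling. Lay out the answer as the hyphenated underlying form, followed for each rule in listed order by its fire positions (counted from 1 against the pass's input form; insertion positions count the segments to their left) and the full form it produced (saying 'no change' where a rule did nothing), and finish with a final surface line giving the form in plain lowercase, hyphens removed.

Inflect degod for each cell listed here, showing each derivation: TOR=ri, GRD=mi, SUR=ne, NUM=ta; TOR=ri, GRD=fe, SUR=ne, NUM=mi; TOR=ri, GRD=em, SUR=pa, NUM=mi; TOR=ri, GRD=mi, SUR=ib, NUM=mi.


cell TOR=ri, GRD=mi, SUR=ne, NUM=ta:
underlying: degod-ba-su-gem-z
1. e -> o, i -> u / B C0 _: fires at position(s) 11: degodbasugomz
2. g -> k, z -> s / _ #: fires at position(s) 13: degodbasugoms
3. f -> v, k -> g, p -> b, s -> z, t -> d / V _ V: fires at position(s) 8: degodbazugoms
surface: degodbazugoms

cell TOR=ri, GRD=fe, SUR=ne, NUM=mi:
underlying: degod-ba-su-el-tda
1. e -> o, i -> u / B C0 _: fires at position(s) 10: degodbasuoltda
2. g -> k, z -> s / _ #: no change
3. f -> v, k -> g, p -> b, s -> z, t -> d / V _ V: fires at position(s) 8: degodbazuoltda
surface: degodbazuoltda

cell TOR=ri, GRD=em, SUR=pa, NUM=mi:
underlying: degod-ba-in-el-i
1. e -> o, i -> u / B C0 _: fires at position(s) 8: degodbauneli
2. g -> k, z -> s / _ #: no change
3. f -> v, k -> g, p -> b, s -> z, t -> d / V _ V: no change
surface: degodbauneli

cell TOR=ri, GRD=mi, SUR=ib, NUM=mi:
underlying: degod-ba-le-el-z
1. e -> o, i -> u / B C0 _: fires at position(s) 9: degodbaloelz
2. g -> k, z -> s / _ #: fires at position(s) 12: degodbaloels
3. f -> v, k -> g, p -> b, s -> z, t -> d / V _ V: no change
surface: degodbaloels


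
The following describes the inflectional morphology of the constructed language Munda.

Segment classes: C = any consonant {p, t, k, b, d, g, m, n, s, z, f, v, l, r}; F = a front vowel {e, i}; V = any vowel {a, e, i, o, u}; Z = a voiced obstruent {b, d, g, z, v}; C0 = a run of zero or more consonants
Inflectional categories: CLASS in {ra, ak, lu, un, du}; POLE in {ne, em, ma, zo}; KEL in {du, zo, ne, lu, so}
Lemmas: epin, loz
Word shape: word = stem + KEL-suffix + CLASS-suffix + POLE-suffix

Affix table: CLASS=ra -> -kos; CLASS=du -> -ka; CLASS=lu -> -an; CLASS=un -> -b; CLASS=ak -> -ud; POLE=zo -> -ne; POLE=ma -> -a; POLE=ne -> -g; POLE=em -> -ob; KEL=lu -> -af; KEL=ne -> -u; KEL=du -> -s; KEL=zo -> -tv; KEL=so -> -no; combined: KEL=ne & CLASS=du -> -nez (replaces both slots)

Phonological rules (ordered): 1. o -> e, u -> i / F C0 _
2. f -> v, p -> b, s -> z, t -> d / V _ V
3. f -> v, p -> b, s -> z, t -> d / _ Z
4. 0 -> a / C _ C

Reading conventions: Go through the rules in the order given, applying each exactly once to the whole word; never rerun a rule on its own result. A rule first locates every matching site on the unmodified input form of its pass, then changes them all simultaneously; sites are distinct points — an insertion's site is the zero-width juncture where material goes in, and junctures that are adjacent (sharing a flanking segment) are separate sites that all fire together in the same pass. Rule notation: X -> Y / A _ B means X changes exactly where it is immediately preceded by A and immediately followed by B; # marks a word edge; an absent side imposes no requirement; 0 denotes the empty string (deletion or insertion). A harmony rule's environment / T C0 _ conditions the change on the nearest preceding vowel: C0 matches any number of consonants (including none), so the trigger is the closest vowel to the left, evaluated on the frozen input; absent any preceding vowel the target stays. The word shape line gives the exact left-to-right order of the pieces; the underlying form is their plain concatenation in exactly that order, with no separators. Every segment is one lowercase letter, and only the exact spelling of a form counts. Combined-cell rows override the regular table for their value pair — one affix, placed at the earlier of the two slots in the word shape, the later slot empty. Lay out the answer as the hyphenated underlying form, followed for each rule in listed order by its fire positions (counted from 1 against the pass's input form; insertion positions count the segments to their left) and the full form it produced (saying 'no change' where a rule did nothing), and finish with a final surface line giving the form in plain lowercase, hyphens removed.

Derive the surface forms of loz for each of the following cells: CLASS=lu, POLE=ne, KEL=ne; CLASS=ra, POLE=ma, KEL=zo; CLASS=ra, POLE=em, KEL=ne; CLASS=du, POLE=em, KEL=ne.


cell CLASS=lu, POLE=ne, KEL=ne:
underlying: loz-u-an-g
1. o -> e, u -> i / F C0 _: no change
2. f -> v, p -> b, s -> z, t -> d / V _ V: no change
3. f -> v, p -> b, s -> z, t -> d / _ Z: no change
4. 0 -> a / C _ C: inserts after position(s) 6: lozuanag
surface: lozuanag

cell CLASS=ra, POLE=ma, KEL=zo:
underlying: loz-tv-kos-a
1. o -> e, u -> i / F C0 _: no change
2. f -> v, p -> b, s -> z, t -> d / V _ V: fires at position(s) 8: loztvkoza
3. f -> v, p -> b, s -> z, t -> d / _ Z: fires at position(s) 4: lozdvkoza
4. 0 -> a / C _ C: inserts after position(s) 3, 4, 5: lozadavakoza
surface: lozadavakoza

cell CLASS=ra, POLE=em, KEL=ne:
underlying: loz-u-kos-ob
1. o -> e, u -> i / F C0 _: no change
2. f -> v, p -> b, s -> z, t -> d / V _ V: fires at position(s) 7: lozukozob
3. f -> v, p -> b, s -> z, t -> d / _ Z: no change
4. 0 -> a / C _ C: no change
surface: lozukozob

cell CLASS=du, POLE=em, KEL=ne:
underlying: loz-nez-ob
1. o -> e, u -> i / F C0 _: fires at position(s) 7: loznezeb
2. f -> v, p -> b, s -> z, t -> d / V _ V: no change
3. f -> v, p -> b, s -> z, t -> d / _ Z: no change
4. 0 -> a / C _ C: inserts after position(s) 3: lozanezeb
surface: lozanezeb


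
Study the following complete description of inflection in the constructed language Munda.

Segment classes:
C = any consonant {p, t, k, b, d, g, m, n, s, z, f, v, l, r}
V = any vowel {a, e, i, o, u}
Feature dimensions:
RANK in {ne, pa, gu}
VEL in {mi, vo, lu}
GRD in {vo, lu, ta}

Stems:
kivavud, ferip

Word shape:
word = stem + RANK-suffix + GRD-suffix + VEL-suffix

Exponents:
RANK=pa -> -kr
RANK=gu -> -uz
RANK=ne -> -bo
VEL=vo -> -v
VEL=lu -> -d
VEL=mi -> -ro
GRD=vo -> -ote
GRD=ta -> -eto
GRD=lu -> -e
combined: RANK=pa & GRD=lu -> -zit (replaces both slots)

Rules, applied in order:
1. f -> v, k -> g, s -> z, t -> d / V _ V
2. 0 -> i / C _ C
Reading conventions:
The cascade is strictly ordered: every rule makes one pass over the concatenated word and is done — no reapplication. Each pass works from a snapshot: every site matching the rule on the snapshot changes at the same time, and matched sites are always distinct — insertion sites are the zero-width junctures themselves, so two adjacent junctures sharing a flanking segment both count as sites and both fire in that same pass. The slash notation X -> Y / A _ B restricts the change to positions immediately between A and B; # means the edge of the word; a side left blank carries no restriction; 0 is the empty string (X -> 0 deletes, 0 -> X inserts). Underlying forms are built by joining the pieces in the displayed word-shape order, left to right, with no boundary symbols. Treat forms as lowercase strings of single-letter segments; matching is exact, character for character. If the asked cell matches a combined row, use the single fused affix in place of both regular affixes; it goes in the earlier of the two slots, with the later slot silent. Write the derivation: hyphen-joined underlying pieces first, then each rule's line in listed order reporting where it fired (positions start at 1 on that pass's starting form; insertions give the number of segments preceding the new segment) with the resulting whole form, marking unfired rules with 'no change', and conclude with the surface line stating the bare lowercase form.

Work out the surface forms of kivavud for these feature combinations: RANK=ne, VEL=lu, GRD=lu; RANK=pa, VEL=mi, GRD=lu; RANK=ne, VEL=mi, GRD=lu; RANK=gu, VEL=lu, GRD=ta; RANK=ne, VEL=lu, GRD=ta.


cell RANK=ne, VEL=lu, GRD=lu:
underlying: kivavud-bo-e-d
1. f -> v, k -> g, s -> z, t -> d / V _ V: no change
2. 0 -> i / C _ C: inserts after position(s) 7: kivavudiboed
surface: kivavudiboed

cell RANK=pa, VEL=mi, GRD=lu:
underlying: kivavud-zit-ro
1. f -> v, k -> g, s -> z, t -> d / V _ V: no change
2. 0 -> i / C _ C: inserts after position(s) 7, 10: kivavudizitiro
surface: kivavudizitiro

cell RANK=ne, VEL=mi, GRD=lu:
underlying: kivavud-bo-e-ro
1. f -> v, k -> g, s -> z, t -> d / V _ V: no change
2. 0 -> i / C _ C: inserts after position(s) 7: kivavudiboero
surface: kivavudiboero

cell RANK=gu, VEL=lu, GRD=ta:
underlying: kivavud-uz-eto-d
1. f -> v, k -> g, s -> z, t -> d / V _ V: fires at position(s) 11: kivavuduzedod
2. 0 -> i / C _ C: no change
surface: kivavuduzedod

cell RANK=ne, VEL=lu, GRD=ta:
underlying: kivavud-bo-eto-d
1. f -> v, k -> g, s -> z, t -> d / V _ V: fires at position(s) 11: kivavudboedod
2. 0 -> i / C _ C: inserts after position(s) 7: kivavudiboedod
surface: kivavudiboedod


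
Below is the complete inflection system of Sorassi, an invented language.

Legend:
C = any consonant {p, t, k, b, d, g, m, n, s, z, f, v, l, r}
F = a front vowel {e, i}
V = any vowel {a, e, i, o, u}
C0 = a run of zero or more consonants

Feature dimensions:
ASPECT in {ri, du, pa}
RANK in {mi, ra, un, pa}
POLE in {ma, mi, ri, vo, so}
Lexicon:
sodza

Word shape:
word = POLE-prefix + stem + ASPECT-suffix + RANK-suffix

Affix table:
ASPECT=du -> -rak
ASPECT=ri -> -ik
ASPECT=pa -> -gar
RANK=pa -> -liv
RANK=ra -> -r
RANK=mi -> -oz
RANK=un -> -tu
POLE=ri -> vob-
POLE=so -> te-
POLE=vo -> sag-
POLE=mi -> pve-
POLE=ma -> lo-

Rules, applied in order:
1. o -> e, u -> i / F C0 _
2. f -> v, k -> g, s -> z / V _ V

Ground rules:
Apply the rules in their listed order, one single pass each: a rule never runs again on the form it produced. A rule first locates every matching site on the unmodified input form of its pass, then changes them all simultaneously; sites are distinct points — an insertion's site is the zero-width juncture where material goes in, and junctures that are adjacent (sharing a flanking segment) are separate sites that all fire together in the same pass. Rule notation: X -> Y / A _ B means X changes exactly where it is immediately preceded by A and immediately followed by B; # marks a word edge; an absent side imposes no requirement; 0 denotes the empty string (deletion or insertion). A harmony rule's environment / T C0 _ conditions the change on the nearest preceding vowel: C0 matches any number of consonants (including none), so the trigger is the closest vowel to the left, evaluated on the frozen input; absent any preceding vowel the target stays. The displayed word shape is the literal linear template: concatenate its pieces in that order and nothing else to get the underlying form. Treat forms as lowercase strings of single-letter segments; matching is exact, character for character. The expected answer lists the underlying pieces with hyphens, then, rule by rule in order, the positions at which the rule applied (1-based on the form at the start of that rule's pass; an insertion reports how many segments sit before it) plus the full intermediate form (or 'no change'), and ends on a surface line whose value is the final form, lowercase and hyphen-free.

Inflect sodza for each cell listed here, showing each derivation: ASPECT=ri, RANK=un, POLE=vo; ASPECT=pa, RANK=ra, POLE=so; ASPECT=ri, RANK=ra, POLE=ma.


cell ASPECT=ri, RANK=un, POLE=vo:
underlying: sag-sodza-ik-tu
1. o -> e, u -> i / F C0 _: fires at position(s) 12: sagsodzaikti
2. f -> v, k -> g, s -> z / V _ V: no change
surface: sagsodzaikti

cell ASPECT=pa, RANK=ra, POLE=so:
underlying: te-sodza-gar-r
1. o -> e, u -> i / F C0 _: fires at position(s) 4: tesedzagarr
2. f -> v, k -> g, s -> z / V _ V: fires at position(s) 3: tezedzagarr
surface: tezedzagarr

cell ASPECT=ri, RANK=ra, POLE=ma:
underlying: lo-sodza-ik-r
1. o -> e, u -> i / F C0 _: no change
2. f -> v, k -> g, s -> z / V _ V: fires at position(s) 3: lozodzaikr
surface: lozodzaikr


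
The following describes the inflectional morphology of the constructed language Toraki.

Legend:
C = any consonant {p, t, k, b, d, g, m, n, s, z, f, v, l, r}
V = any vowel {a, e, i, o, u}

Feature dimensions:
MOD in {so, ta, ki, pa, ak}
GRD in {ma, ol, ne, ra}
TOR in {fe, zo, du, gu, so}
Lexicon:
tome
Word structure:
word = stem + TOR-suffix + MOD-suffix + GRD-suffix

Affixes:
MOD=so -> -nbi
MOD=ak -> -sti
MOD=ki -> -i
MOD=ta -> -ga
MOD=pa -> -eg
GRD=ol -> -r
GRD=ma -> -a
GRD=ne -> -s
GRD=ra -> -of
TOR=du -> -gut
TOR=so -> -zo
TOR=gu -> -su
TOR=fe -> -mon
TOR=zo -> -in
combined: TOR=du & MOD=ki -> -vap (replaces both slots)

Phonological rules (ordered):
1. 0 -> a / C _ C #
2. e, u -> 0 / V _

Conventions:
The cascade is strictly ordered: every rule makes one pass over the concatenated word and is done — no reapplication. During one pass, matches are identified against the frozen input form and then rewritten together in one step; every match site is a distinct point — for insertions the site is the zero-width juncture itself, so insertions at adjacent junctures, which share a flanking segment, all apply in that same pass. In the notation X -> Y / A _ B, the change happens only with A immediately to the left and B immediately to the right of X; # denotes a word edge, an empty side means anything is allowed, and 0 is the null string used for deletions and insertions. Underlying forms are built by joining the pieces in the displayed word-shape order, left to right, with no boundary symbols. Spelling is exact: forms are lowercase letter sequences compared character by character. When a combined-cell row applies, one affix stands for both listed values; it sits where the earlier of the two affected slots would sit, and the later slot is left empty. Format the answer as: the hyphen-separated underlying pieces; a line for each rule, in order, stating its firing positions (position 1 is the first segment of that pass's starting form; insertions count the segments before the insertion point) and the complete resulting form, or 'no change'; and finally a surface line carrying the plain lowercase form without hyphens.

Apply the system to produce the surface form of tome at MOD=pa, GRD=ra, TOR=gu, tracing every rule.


underlying: tome-su-eg-of
1. 0 -> a / C _ C #: no change
2. e, u -> 0 / V _: fires at position(s) 7: tomesugof
surface: tomesugof


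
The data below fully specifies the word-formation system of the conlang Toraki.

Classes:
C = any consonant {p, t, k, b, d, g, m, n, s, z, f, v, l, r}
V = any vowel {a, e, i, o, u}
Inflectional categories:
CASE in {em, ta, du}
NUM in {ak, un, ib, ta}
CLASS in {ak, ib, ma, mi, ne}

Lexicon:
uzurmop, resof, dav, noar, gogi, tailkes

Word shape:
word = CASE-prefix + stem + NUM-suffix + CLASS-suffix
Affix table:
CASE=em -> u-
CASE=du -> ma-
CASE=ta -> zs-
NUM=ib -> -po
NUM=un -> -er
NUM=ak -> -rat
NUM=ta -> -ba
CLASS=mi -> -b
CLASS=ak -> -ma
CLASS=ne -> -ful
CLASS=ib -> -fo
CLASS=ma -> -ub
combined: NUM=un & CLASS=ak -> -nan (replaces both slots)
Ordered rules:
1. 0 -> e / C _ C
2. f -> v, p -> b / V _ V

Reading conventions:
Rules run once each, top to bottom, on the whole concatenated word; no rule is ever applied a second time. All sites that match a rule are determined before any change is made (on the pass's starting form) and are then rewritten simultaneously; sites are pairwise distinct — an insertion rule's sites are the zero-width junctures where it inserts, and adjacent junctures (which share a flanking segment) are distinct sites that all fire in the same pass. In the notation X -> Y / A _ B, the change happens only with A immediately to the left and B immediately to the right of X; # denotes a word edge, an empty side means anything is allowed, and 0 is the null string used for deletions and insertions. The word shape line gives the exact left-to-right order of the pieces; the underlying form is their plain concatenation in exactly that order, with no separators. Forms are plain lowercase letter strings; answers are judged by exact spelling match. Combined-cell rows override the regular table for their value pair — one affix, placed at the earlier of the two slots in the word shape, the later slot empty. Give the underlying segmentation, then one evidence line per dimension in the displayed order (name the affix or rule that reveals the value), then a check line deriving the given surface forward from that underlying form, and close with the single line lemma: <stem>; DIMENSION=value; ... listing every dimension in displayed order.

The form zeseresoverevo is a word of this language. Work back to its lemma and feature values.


underlying: zs-resof-er-fo
CASE=ta - signalled by the affix zs-
NUM=un - signalled by the affix -er
CLASS=ib - signalled by the affix -fo
check: zsresoferfo -> zeseresoferefo -> zeseresoverevo
lemma: resof; CASE=ta; NUM=un; CLASS=ib


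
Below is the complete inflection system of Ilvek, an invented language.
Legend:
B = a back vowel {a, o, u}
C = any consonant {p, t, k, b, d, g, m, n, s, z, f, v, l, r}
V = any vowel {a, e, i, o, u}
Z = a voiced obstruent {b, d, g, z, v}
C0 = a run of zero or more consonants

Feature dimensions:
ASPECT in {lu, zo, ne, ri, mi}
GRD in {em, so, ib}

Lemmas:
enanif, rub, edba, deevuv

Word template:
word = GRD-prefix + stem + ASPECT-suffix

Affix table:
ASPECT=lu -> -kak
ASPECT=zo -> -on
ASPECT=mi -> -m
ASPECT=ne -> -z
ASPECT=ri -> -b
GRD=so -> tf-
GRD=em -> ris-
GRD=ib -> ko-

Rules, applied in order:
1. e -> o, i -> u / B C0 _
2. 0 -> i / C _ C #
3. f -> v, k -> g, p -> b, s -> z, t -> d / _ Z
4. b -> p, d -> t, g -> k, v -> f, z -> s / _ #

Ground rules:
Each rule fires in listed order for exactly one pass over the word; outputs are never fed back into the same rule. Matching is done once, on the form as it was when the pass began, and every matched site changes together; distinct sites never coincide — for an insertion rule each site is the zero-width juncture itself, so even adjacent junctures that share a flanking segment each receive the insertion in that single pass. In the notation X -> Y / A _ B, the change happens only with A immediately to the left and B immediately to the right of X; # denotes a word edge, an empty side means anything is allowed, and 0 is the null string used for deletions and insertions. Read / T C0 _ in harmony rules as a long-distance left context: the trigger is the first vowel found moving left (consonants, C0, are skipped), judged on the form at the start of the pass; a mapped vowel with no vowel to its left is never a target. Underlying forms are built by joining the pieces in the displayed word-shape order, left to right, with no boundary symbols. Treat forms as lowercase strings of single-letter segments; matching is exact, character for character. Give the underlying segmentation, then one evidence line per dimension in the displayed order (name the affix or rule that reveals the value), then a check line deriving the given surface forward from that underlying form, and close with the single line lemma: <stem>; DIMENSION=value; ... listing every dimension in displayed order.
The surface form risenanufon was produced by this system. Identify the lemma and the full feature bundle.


underlying: ris-enanif-on
ASPECT=zo - signalled by the affix -on
GRD=em - signalled by the affix ris-
check: risenanifon -> risenanufon -> risenanufon -> risenanufon -> risenanufon
lemma: enanif; ASPECT=zo; GRD=em


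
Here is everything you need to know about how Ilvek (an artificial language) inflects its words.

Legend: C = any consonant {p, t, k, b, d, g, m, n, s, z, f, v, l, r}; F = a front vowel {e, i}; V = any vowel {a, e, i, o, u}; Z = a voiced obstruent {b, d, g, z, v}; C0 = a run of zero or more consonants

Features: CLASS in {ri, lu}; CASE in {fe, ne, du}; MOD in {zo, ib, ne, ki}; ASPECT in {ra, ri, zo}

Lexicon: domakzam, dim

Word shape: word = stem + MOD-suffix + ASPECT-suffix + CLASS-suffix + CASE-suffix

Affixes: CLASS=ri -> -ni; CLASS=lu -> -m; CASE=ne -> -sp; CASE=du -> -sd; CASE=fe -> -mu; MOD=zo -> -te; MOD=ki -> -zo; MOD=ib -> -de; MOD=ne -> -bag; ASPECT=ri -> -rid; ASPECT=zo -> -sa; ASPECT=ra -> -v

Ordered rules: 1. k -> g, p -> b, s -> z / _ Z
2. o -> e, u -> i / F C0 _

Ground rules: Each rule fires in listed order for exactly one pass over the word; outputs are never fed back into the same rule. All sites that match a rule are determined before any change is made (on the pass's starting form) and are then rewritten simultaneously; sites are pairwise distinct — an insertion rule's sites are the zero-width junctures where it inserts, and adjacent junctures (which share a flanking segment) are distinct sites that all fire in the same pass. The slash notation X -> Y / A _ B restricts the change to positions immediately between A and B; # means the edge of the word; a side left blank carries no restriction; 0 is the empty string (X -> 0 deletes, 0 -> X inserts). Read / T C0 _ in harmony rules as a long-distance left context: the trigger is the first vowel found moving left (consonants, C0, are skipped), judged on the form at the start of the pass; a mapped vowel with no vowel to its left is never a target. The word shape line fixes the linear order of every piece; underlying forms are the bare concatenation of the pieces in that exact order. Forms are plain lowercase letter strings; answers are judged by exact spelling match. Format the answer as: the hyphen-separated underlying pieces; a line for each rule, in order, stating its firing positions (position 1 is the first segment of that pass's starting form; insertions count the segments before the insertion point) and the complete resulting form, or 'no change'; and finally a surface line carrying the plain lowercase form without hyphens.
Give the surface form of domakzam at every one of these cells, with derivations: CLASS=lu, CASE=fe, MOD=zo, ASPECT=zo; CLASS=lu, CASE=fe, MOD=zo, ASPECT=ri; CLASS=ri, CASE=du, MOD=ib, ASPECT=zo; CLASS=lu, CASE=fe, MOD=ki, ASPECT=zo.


cell CLASS=lu, CASE=fe, MOD=zo, ASPECT=zo:
underlying: domakzam-te-sa-m-mu
1. k -> g, p -> b, s -> z / _ Z: fires at position(s) 5: domagzamtesammu
2. o -> e, u -> i / F C0 _: no change
surface: domagzamtesammu

cell CLASS=lu, CASE=fe, MOD=zo, ASPECT=ri:
underlying: domakzam-te-rid-m-mu
1. k -> g, p -> b, s -> z / _ Z: fires at position(s) 5: domagzamteridmmu
2. o -> e, u -> i / F C0 _: fires at position(s) 16: domagzamteridmmi
surface: domagzamteridmmi

cell CLASS=ri, CASE=du, MOD=ib, ASPECT=zo:
underlying: domakzam-de-sa-ni-sd
1. k -> g, p -> b, s -> z / _ Z: fires at position(s) 5, 15: domagzamdesanizd
2. o -> e, u -> i / F C0 _: no change
surface: domagzamdesanizd

cell CLASS=lu, CASE=fe, MOD=ki, ASPECT=zo:
underlying: domakzam-zo-sa-m-mu
1. k -> g, p -> b, s -> z / _ Z: fires at position(s) 5: domagzamzosammu
2. o -> e, u -> i / F C0 _: no change
surface: domagzamzosammu


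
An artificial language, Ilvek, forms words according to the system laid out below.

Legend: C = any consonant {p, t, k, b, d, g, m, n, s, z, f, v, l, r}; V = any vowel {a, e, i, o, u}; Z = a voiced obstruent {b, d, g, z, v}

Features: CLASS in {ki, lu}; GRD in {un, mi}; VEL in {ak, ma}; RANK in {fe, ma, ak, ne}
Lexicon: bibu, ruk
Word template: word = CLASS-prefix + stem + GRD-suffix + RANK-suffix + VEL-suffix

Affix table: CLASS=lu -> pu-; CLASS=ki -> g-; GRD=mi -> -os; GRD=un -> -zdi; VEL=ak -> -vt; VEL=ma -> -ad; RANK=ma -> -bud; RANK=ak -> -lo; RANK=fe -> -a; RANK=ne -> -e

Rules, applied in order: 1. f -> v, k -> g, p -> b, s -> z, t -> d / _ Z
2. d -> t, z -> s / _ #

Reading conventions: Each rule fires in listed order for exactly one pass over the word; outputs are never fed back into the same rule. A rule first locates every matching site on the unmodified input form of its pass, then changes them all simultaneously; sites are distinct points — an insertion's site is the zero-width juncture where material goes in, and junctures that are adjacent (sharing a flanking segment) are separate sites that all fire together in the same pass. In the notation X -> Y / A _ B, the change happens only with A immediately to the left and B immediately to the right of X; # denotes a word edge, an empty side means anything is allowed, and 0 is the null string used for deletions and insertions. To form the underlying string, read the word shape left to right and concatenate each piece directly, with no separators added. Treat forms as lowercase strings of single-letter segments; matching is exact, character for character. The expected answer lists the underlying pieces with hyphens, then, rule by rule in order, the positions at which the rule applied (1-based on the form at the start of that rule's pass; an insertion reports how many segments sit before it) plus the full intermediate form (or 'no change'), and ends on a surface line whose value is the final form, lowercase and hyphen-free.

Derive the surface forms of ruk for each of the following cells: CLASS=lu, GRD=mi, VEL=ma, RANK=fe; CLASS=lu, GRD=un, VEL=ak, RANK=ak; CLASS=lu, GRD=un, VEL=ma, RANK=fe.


cell CLASS=lu, GRD=mi, VEL=ma, RANK=fe:
underlying: pu-ruk-os-a-ad
1. f -> v, k -> g, p -> b, s -> z, t -> d / _ Z: no change
2. d -> t, z -> s / _ #: fires at position(s) 10: purukosaat
surface: purukosaat

cell CLASS=lu, GRD=un, VEL=ak, RANK=ak:
underlying: pu-ruk-zdi-lo-vt
1. f -> v, k -> g, p -> b, s -> z, t -> d / _ Z: fires at position(s) 5: purugzdilovt
2. d -> t, z -> s / _ #: no change
surface: purugzdilovt

cell CLASS=lu, GRD=un, VEL=ma, RANK=fe:
underlying: pu-ruk-zdi-a-ad
1. f -> v, k -> g, p -> b, s -> z, t -> d / _ Z: fires at position(s) 5: purugzdiaad
2. d -> t, z -> s / _ #: fires at position(s) 11: purugzdiaat
surface: purugzdiaat


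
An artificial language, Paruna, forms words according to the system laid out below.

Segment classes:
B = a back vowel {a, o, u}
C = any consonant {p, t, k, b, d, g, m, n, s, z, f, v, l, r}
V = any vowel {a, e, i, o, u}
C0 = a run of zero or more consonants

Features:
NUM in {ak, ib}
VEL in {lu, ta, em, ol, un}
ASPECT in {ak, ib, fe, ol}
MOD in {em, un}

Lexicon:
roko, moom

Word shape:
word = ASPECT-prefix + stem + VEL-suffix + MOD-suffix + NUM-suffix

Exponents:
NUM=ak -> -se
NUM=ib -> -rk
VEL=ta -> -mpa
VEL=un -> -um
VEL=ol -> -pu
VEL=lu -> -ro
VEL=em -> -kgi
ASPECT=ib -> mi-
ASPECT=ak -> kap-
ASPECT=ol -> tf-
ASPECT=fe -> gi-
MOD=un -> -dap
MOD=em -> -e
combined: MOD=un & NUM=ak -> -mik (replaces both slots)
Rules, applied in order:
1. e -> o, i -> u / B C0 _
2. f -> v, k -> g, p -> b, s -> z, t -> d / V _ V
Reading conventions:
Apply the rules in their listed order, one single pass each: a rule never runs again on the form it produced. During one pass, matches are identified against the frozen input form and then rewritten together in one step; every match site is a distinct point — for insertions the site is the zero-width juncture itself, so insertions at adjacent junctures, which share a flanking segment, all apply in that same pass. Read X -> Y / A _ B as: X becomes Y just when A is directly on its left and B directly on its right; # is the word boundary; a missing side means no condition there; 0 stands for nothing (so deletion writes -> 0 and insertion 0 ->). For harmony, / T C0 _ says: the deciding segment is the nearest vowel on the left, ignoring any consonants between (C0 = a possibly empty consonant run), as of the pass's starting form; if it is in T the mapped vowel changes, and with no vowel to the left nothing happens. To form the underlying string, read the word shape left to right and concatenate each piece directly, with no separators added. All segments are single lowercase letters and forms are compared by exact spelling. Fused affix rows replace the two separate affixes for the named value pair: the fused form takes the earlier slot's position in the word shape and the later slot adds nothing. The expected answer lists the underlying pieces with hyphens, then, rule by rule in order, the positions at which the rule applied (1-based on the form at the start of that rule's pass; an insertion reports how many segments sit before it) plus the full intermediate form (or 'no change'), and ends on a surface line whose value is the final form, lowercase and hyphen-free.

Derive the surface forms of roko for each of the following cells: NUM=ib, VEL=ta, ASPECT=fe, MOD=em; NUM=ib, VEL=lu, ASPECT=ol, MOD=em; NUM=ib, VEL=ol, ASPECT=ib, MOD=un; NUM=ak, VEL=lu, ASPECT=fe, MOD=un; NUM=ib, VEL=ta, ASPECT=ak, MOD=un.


cell NUM=ib, VEL=ta, ASPECT=fe, MOD=em:
underlying: gi-roko-mpa-e-rk
1. e -> o, i -> u / B C0 _: fires at position(s) 10: girokompaork
2. f -> v, k -> g, p -> b, s -> z, t -> d / V _ V: fires at position(s) 5: girogompaork
surface: girogompaork

cell NUM=ib, VEL=lu, ASPECT=ol, MOD=em:
underlying: tf-roko-ro-e-rk
1. e -> o, i -> u / B C0 _: fires at position(s) 9: tfrokoroork
2. f -> v, k -> g, p -> b, s -> z, t -> d / V _ V: fires at position(s) 5: tfrogoroork
surface: tfrogoroork

cell NUM=ib, VEL=ol, ASPECT=ib, MOD=un:
underlying: mi-roko-pu-dap-rk
1. e -> o, i -> u / B C0 _: no change
2. f -> v, k -> g, p -> b, s -> z, t -> d / V _ V: fires at position(s) 5, 7: mirogobudaprk
surface: mirogobudaprk

cell NUM=ak, VEL=lu, ASPECT=fe, MOD=un:
underlying: gi-roko-ro-mik
1. e -> o, i -> u / B C0 _: fires at position(s) 10: girokoromuk
2. f -> v, k -> g, p -> b, s -> z, t -> d / V _ V: fires at position(s) 5: girogoromuk
surface: girogoromuk

cell NUM=ib, VEL=ta, ASPECT=ak, MOD=un:
underlying: kap-roko-mpa-dap-rk
1. e -> o, i -> u / B C0 _: no change
2. f -> v, k -> g, p -> b, s -> z, t -> d / V _ V: fires at position(s) 6: kaprogompadaprk
surface: kaprogompadaprk
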